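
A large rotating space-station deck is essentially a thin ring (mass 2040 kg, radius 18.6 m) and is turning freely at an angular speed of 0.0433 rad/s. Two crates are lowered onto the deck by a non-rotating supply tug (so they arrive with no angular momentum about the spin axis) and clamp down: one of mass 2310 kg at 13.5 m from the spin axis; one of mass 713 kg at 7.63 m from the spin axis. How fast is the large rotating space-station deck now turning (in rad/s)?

ω_f ≈ 0.0262 rad/s

No external torque acts about the spin axis; L_before = L_after.
I_p = (2040)(18.6)² = 7.058e+05 kg·m².
Added inertia Σmr² = (2310)(13.5)² + (713)(7.63)² = 4.625e+05 kg·m²; I_f = 7.058e+05 + 4.625e+05 = 1.168e+06 kg·m².
ω_f = I_p ω_i / I_f = (7.058e+05)(0.0433) / 1.168e+06 = 0.02616 rad/s.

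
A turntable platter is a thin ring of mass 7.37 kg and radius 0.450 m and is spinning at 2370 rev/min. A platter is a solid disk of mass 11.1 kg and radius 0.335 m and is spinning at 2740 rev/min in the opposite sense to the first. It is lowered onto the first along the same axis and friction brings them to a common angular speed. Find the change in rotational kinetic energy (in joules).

ΔKE ≈ -62900 J

The coupling torques are internal; angular momentum about the shared axis is conserved.
Moments of inertia: I_A = (7.37)(0.450)² = 1.492 kg·m²; I_B = ½(11.1)(0.335)² = 0.6228 kg·m².
Taking A's sense as positive: L = (1.492)(2370) − (0.6228)(2740) = 1830 kg·m²·rpm.
Combined I = 1.492 + 0.6228 = 2.115 kg·m².
ω_f = L / I = 1830 / 2.115 = 865.3 rpm.
KE_i = ½ΣIω² = 71600 J; KE_f = ½(2.115)(90.62)² = 8685 J.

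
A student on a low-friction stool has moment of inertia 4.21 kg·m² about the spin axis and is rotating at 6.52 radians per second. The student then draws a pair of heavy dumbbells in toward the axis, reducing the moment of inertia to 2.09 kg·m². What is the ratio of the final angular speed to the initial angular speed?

ω₂/ω₁ ≈ 2.01

With no external torque about the axis, L is conserved: I₁ω₁ = I₂ω₂.
ω₂/ω₁ = I₁/I₂ = 4.210 / 2.090 = 2.014.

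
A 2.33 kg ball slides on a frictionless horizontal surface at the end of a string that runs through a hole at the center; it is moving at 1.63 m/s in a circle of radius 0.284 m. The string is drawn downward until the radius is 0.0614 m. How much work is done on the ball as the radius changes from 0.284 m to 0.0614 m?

W ≈ 63.1 J

The only horizontal force on the mass is along the cord (radial), so it exerts no torque about the hole and angular momentum m v r is conserved.
v₂ = v₁ r₁ / r₂ = (1.63)(0.284) / (0.0614) = 7.539 m/s.
W = ΔKE = ½m(v₂² − v₁²) = 63.13 J.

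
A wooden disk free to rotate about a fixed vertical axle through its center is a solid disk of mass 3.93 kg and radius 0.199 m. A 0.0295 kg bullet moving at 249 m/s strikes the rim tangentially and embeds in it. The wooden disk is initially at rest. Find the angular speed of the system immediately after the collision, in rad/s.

About the axle the impulsive forces during the collision are internal, so angular momentum about that axis is conserved.
I_p = ½(3.93)(0.199)² = 0.07782 kg·m². Taking the sense of the bullet's angular momentum as positive, L_{bullet} = m v R = (0.0295)(249)(0.199) = 1.462 kg·m²/s.
L_i = 0 + 1.462 = 1.462 kg·m²/s.
After sticking, I_f = I_p + m R² = 0.07782 + (0.0295)(0.199)² = 0.07898 kg·m².
ω_f = L_i / I_f = 1.462 / 0.07898 = 18.51 rad/s.

|ω_f| ≈ 18.5 rad/s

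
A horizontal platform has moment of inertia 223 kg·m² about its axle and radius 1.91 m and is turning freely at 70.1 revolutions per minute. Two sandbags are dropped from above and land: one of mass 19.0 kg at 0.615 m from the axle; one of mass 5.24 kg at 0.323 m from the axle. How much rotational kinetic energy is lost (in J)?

The added mass arrives with no angular momentum about the axle, and any external torque about the axle is negligible, so the system's angular momentum is conserved.
Added inertia Σmr² = (19.0)(0.615)² + (5.24)(0.323)² = 7.733 kg·m²; I_f = 223.0 + 7.733 = 230.7 kg·m².
ω_f = I_p ω_i / I_f = (223.0)(70.1) / 230.7 = 67.75 rpm.
KE_i = ½(223.0)(7.341 rad/s)² = 6009 J; KE_f = ½(230.7)(7.095)² = 5807 J.

energy lost ≈ 201 J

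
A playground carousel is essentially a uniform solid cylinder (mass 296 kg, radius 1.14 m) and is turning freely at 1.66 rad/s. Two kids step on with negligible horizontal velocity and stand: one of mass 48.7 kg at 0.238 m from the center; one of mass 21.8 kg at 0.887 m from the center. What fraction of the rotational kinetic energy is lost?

No external torque acts about the center; L_before = L_after.
I_p = ½(296)(1.14)² = 192.3 kg·m².
Added inertia Σmr² = (48.7)(0.238)² + (21.8)(0.887)² = 19.91 kg·m²; I_f = 192.3 + 19.91 = 212.3 kg·m².
ω_f = I_p ω_i / I_f = (192.3)(1.66) / 212.3 = 1.504 rad/s.
KE_i = ½(192.3)(1.660 rad/s)² = 265.0 J; KE_f = ½(212.3)(1.504)² = 240.1 J.
Fraction lost = 0.09380.

fraction ≈ 0.0938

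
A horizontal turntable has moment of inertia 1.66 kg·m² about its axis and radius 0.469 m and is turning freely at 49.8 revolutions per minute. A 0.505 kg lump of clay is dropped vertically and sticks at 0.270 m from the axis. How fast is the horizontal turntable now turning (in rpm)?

ω_f ≈ 48.7 rpm

The added mass arrives with no angular momentum about the axis, and any external torque about the axis is negligible, so the system's angular momentum is conserved.
Added inertia Σmr² = (0.505)(0.270)² = 0.03681 kg·m²; I_f = 1.660 + 0.03681 = 1.697 kg·m².
ω_f = I_p ω_i / I_f = (1.660)(49.8) / 1.697 = 48.72 rpm.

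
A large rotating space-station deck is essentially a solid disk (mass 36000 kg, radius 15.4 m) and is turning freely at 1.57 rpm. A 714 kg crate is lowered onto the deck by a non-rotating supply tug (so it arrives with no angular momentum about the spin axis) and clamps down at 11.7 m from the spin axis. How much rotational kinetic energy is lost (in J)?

energy lost ≈ 1290 J

No external torque acts about the spin axis; L_before = L_after.
I_p = ½(36000)(15.4)² = 4.269e+06 kg·m².
Added inertia Σmr² = (714)(11.7)² = 97740 kg·m²; I_f = 4.269e+06 + 97740 = 4.367e+06 kg·m².
ω_f = I_p ω_i / I_f = (4.269e+06)(1.57) / 4.367e+06 = 1.535 rpm.
KE_i = ½(4.269e+06)(0.1644 rad/s)² = 57700 J; KE_f = ½(4.367e+06)(0.1607)² = 56400 J.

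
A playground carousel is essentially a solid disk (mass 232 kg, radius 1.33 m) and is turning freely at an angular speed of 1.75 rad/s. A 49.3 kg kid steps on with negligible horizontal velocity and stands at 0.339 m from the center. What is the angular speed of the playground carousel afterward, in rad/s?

ω_f ≈ 1.70 rad/s

The added mass arrives with no angular momentum about the center, and any external torque about the center is negligible, so the system's angular momentum is conserved.
I_p = ½(232)(1.33)² = 205.2 kg·m².
Added inertia Σmr² = (49.3)(0.339)² = 5.666 kg·m²; I_f = 205.2 + 5.666 = 210.9 kg·m².
ω_f = I_p ω_i / I_f = (205.2)(1.75) / 210.9 = 1.703 rad/s.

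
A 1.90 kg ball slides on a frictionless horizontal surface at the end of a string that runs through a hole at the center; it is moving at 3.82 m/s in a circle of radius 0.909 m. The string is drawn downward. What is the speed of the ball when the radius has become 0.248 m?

v₂ ≈ 14.0 m/s

Central (radial) force ⇒ zero torque about the center ⇒ m v r is constant.
v₂ = v₁ r₁ / r₂ = (3.82)(0.909) / (0.248) = 14.00 m/s.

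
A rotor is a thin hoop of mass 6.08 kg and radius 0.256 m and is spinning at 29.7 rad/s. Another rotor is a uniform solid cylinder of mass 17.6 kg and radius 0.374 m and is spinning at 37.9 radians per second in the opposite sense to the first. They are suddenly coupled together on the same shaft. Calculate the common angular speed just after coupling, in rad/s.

The coupling torques are internal; angular momentum about the shared axis is conserved.
Moments of inertia: I_A = (6.08)(0.256)² = 0.3985 kg·m²; I_B = ½(17.6)(0.374)² = 1.231 kg·m².
Taking A's sense as positive: L = (0.3985)(29.7) − (1.231)(37.9) = -34.82 kg·m²·rad/s.
Combined I = 0.3985 + 1.231 = 1.629 kg·m².
ω_f = L / I = -34.82 / 1.629 = -21.37 rad/s.

|ω_f| ≈ 21.4 rad/s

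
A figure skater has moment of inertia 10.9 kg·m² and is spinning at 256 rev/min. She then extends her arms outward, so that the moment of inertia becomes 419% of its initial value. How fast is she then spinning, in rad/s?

With no external torque about the axis, L is conserved: I₁ω₁ = I₂ω₂.
I₂ = 4.19 × 10.9 = 45.67 kg·m².
ω₂ = I₁ω₁ / I₂ = (10.90)(256 rpm) / (45.67) = 61.10 rpm = 6.398 rad/s.

ω₂ ≈ 6.40 rad/s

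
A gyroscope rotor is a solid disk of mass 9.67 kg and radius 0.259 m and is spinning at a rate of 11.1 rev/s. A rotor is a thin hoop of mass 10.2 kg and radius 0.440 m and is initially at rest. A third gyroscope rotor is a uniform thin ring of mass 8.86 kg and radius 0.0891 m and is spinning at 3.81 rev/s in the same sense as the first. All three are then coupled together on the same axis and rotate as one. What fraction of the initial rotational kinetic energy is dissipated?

fraction ≈ 0.846

No external torque acts about the common axis, so total angular momentum is conserved.
Moments of inertia: I_A = ½(9.67)(0.259)² = 0.3243 kg·m²; I_B = (10.2)(0.440)² = 1.975 kg·m²; I_C = (8.86)(0.0891)² = 0.07034 kg·m².
Taking A's sense as positive: L = (0.3243)(11.1) + (0.07034)(3.81) = 3.868 kg·m²·rev/s.
Combined I = 0.3243 + 1.975 + 0.07034 = 2.369 kg·m².
ω_f = L / I = 3.868 / 2.369 = 1.633 rev/s.
KE_i = ½ΣIω² = 809.0 J; KE_f = ½(2.369)(10.26)² = 124.7 J.
Fraction dissipated = (KE_i − KE_f)/KE_i = 0.8459.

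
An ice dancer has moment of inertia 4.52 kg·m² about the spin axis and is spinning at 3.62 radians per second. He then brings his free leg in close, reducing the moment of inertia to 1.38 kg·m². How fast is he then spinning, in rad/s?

ω₂ ≈ 11.9 rad/s

No external torque acts about the spin axis, so angular momentum is conserved.
ω₂ = I₁ω₁ / I₂ = (4.520)(3.62 rad/s) / (1.380) = 11.86 rad/s.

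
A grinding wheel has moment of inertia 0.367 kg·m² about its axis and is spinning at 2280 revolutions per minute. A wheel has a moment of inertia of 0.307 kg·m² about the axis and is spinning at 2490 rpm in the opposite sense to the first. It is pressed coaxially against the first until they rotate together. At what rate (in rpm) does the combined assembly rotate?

|ω_f| ≈ 107 rpm

No external torque acts about the common axis, so total angular momentum is conserved.
Taking A's sense as positive: L = (0.3670)(2280) − (0.3070)(2490) = 72.33 kg·m²·rpm.
Combined I = 0.3670 + 0.3070 = 0.6740 kg·m².
ω_f = L / I = 72.33 / 0.6740 = 107.3 rpm.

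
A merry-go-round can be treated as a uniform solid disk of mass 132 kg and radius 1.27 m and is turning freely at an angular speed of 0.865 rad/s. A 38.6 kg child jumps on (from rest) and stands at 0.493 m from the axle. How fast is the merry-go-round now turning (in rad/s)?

ω_f ≈ 0.795 rad/s

No external torque acts about the axle; L_before = L_after.
I_p = ½(132)(1.27)² = 106.5 kg·m².
Added inertia Σmr² = (38.6)(0.493)² = 9.382 kg·m²; I_f = 106.5 + 9.382 = 115.8 kg·m².
ω_f = I_p ω_i / I_f = (106.5)(0.865) / 115.8 = 0.7949 rad/s.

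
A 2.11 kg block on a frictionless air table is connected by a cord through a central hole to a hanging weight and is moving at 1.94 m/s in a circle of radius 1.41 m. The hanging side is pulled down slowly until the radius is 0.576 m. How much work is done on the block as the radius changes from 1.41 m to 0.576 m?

W ≈ 19.8 J

The only horizontal force on the mass is along the cord (radial), so it exerts no torque about the hole and angular momentum m v r is conserved.
v₂ = v₁ r₁ / r₂ = (1.94)(1.41) / (0.576) = 4.749 m/s.
W = ΔKE = ½m(v₂² − v₁²) = 19.82 J.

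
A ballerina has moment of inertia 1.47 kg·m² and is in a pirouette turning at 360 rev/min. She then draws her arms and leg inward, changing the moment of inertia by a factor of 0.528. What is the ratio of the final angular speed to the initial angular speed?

No external torque acts about the spin axis, so angular momentum is conserved.
I₂ = 0.528 × 1.47 = 0.7762 kg·m².
ω₂/ω₁ = I₁/I₂ = 1.470 / 0.7762 = 1.894.

ω₂/ω₁ ≈ 1.89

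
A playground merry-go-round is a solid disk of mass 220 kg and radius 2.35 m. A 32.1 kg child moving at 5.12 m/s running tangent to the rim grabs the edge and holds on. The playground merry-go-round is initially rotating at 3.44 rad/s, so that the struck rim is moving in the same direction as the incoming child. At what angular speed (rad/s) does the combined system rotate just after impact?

|ω_f| ≈ 3.16 rad/s

About the axle the impulsive forces during the collision are internal, so angular momentum about that axis is conserved.
I_p = ½(220)(2.35)² = 607.5 kg·m². Taking the sense of the child's angular momentum as positive, L_{child} = m v R = (32.1)(5.12)(2.35) = 386.2 kg·m²/s.
L_i = +I_p ω_p + m v R = +(607.5)(3.44) + 386.2 = 2476 kg·m²/s.
After sticking, I_f = I_p + m R² = 607.5 + (32.1)(2.35)² = 784.7 kg·m².
ω_f = L_i / I_f = 2476 / 784.7 = 3.155 rad/s.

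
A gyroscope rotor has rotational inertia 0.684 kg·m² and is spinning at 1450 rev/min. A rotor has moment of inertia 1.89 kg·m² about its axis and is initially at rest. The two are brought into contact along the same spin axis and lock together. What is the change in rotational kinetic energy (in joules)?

ΔKE ≈ -5790 J

No external torque acts about the common axis, so total angular momentum is conserved.
Taking A's sense as positive: L = (0.6840)(1450) = 991.8 kg·m²·rpm.
Combined I = 0.6840 + 1.890 = 2.574 kg·m².
ω_f = L / I = 991.8 / 2.574 = 385.3 rpm.
KE_i = ½ΣIω² = 7885 J; KE_f = ½(2.574)(40.35)² = 2095 J.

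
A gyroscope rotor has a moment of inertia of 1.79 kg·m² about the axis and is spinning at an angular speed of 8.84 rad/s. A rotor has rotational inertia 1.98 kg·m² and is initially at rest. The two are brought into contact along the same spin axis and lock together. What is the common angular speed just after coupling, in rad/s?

|ω_f| ≈ 4.20 rad/s

No external torque acts about the common axis, so total angular momentum is conserved.
Taking A's sense as positive: L = (1.790)(8.84) = 15.82 kg·m²·rad/s.
Combined I = 1.790 + 1.980 = 3.770 kg·m².
ω_f = L / I = 15.82 / 3.770 = 4.197 rad/s.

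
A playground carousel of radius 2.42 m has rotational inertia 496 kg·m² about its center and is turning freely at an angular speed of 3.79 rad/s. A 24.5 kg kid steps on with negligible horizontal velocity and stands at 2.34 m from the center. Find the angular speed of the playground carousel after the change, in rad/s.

ω_f ≈ 2.98 rad/s

The added mass arrives with no angular momentum about the center, and any external torque about the center is negligible, so the system's angular momentum is conserved.
Added inertia Σmr² = (24.5)(2.34)² = 134.2 kg·m²; I_f = 496.0 + 134.2 = 630.2 kg·m².
ω_f = I_p ω_i / I_f = (496.0)(3.79) / 630.2 = 2.983 rad/s.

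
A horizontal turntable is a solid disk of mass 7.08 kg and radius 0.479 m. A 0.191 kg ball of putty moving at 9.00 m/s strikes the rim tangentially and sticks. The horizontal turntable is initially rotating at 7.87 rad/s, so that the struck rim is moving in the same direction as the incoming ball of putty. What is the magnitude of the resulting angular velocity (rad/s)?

The axle reaction passes through the axle and exerts no torque about it; angular momentum about the axle is conserved through the impact.
I_p = ½(7.08)(0.479)² = 0.8122 kg·m². Taking the sense of the ball of putty's angular momentum as positive, L_{ball} = m v R = (0.191)(9.00)(0.479) = 0.8234 kg·m²/s.
L_i = +I_p ω_p + m v R = +(0.8122)(7.87) + 0.8234 = 7.216 kg·m²/s.
After sticking, I_f = I_p + m R² = 0.8122 + (0.191)(0.479)² = 0.8560 kg·m².
ω_f = L_i / I_f = 7.216 / 0.8560 = 8.429 rad/s.

|ω_f| ≈ 8.43 rad/s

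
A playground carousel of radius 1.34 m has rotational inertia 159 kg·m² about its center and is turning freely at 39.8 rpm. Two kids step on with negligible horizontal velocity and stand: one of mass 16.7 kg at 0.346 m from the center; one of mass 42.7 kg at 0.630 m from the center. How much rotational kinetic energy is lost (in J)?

The added mass arrives with no angular momentum about the center, and any external torque about the center is negligible, so the system's angular momentum is conserved.
Added inertia Σmr² = (16.7)(0.346)² + (42.7)(0.630)² = 18.95 kg·m²; I_f = 159.0 + 18.95 = 177.9 kg·m².
ω_f = I_p ω_i / I_f = (159.0)(39.8) / 177.9 = 35.56 rpm.
KE_i = ½(159.0)(4.168 rad/s)² = 1381 J; KE_f = ½(177.9)(3.724)² = 1234 J.

energy lost ≈ 147 J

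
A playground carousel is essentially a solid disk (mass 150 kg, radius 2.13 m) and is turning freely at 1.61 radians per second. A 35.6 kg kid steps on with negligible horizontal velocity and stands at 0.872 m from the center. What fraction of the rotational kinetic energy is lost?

No external torque acts about the center; L_before = L_after.
I_p = ½(150)(2.13)² = 340.3 kg·m².
Added inertia Σmr² = (35.6)(0.872)² = 27.07 kg·m²; I_f = 340.3 + 27.07 = 367.3 kg·m².
ω_f = I_p ω_i / I_f = (340.3)(1.61) / 367.3 = 1.491 rad/s.
KE_i = ½(340.3)(1.610 rad/s)² = 441.0 J; KE_f = ½(367.3)(1.491)² = 408.5 J.
Fraction lost = 0.07369.

fraction ≈ 0.0737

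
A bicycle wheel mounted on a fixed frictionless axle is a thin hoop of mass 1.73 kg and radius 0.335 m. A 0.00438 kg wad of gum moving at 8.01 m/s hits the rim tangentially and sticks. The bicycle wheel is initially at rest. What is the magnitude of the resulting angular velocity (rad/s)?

|ω_f| ≈ 0.0604 rad/s

About the axle the impulsive forces during the collision are internal, so angular momentum about that axis is conserved.
I_p = (1.73)(0.335)² = 0.1941 kg·m². Taking the sense of the wad of gum's angular momentum as positive, L_{wad} = m v R = (0.00438)(8.01)(0.335) = 0.01175 kg·m²/s.
L_i = 0 + 0.01175 = 0.01175 kg·m²/s.
After sticking, I_f = I_p + m R² = 0.1941 + (0.00438)(0.335)² = 0.1946 kg·m².
ω_f = L_i / I_f = 0.01175 / 0.1946 = 0.06038 rad/s.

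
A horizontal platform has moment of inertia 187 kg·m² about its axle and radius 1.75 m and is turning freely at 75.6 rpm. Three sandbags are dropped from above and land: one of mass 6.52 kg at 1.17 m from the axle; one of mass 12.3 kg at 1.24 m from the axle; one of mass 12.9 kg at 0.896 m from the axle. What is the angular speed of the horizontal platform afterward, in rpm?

ω_f ≈ 62.8 rpm

The added mass arrives with no angular momentum about the axle, and any external torque about the axle is negligible, so the system's angular momentum is conserved.
Added inertia Σmr² = (6.52)(1.17)² + (12.3)(1.24)² + (12.9)(0.896)² = 38.19 kg·m²; I_f = 187.0 + 38.19 = 225.2 kg·m².
ω_f = I_p ω_i / I_f = (187.0)(75.6) / 225.2 = 62.78 rpm.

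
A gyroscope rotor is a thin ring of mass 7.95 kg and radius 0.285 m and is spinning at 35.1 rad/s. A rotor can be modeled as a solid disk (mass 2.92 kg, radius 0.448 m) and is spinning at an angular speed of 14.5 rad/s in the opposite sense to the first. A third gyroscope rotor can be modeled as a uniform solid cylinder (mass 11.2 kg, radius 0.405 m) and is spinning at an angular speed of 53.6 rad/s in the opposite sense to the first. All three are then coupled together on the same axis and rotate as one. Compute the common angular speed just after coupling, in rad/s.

|ω_f| ≈ 16.6 rad/s

The coupling torques are internal; angular momentum about the shared axis is conserved.
Moments of inertia: I_A = (7.95)(0.285)² = 0.6457 kg·m²; I_B = ½(2.92)(0.448)² = 0.2930 kg·m²; I_C = ½(11.2)(0.405)² = 0.9185 kg·m².
Taking A's sense as positive: L = (0.6457)(35.1) − (0.2930)(14.5) − (0.9185)(53.6) = -30.82 kg·m²·rad/s.
Combined I = 0.6457 + 0.2930 + 0.9185 = 1.857 kg·m².
ω_f = L / I = -30.82 / 1.857 = -16.59 rad/s.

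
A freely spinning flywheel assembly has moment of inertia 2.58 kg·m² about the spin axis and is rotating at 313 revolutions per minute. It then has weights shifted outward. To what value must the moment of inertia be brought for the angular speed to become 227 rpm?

With no external torque about the axis, L is conserved: I₁ω₁ = I₂ω₂.
I₂ = I₁ω₁ / ω₂ = (2.58)(313) / (227) = 3.557 kg·m².

I₂ ≈ 3.56 kg·m²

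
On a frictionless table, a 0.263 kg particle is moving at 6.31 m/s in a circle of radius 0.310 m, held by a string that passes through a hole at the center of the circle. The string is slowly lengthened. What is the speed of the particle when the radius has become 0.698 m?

v₂ ≈ 2.80 m/s

Central (radial) force ⇒ zero torque about the center ⇒ m v r is constant.
v₂ = v₁ r₁ / r₂ = (6.31)(0.310) / (0.698) = 2.802 m/s.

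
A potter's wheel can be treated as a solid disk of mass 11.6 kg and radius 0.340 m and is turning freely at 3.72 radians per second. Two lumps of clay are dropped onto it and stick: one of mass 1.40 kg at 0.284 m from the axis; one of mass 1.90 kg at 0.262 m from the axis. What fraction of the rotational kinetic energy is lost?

fraction ≈ 0.266

The added mass arrives with no angular momentum about the axis, and any external torque about the axis is negligible, so the system's angular momentum is conserved.
I_p = ½(11.6)(0.340)² = 0.6705 kg·m².
Added inertia Σmr² = (1.40)(0.284)² + (1.90)(0.262)² = 0.2433 kg·m²; I_f = 0.6705 + 0.2433 = 0.9138 kg·m².
ω_f = I_p ω_i / I_f = (0.6705)(3.72) / 0.9138 = 2.729 rad/s.
KE_i = ½(0.6705)(3.720 rad/s)² = 4.639 J; KE_f = ½(0.9138)(2.729)² = 3.404 J.
Fraction lost = 0.2663.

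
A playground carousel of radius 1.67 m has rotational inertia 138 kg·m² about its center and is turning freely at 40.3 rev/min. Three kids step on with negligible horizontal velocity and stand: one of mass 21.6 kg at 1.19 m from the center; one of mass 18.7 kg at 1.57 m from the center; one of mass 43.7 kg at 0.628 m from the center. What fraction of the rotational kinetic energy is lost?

No external torque acts about the center; L_before = L_after.
Added inertia Σmr² = (21.6)(1.19)² + (18.7)(1.57)² + (43.7)(0.628)² = 93.92 kg·m²; I_f = 138.0 + 93.92 = 231.9 kg·m².
ω_f = I_p ω_i / I_f = (138.0)(40.3) / 231.9 = 23.98 rpm.
KE_i = ½(138.0)(4.220 rad/s)² = 1229 J; KE_f = ½(231.9)(2.511)² = 731.2 J.
Fraction lost = 0.4050.

fraction ≈ 0.405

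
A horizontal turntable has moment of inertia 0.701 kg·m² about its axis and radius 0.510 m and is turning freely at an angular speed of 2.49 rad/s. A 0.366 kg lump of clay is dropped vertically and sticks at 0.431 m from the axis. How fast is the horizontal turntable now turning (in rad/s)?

ω_f ≈ 2.27 rad/s

No external torque acts about the axis; L_before = L_after.
Added inertia Σmr² = (0.366)(0.431)² = 0.06799 kg·m²; I_f = 0.7010 + 0.06799 = 0.7690 kg·m².
ω_f = I_p ω_i / I_f = (0.7010)(2.49) / 0.7690 = 2.270 rad/s.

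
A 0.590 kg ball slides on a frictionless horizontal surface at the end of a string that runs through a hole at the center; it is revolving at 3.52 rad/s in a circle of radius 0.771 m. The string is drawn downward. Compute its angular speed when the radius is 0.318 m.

ω₂ ≈ 20.7 rad/s

No torque about the axis ⇒ m r₁² ω₁ = m r₂² ω₂.
ω₂ = ω₁ (r₁/r₂)² = (3.52)(0.771/0.318)² = 20.69 rad/s.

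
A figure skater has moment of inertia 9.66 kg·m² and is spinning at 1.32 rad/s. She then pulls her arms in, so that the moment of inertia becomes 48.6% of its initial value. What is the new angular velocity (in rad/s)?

With no external torque about the axis, L is conserved: I₁ω₁ = I₂ω₂.
I₂ = 0.486 × 9.66 = 4.695 kg·m².
ω₂ = I₁ω₁ / I₂ = (9.660)(1.32 rad/s) / (4.695) = 2.716 rad/s.

ω₂ ≈ 2.72 rad/s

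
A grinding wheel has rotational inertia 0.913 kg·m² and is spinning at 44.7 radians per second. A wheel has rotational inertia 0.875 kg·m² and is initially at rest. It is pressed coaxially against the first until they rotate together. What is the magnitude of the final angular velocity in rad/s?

|ω_f| ≈ 22.8 rad/s

No external torque acts about the common axis, so total angular momentum is conserved.
Taking A's sense as positive: L = (0.9130)(44.7) = 40.81 kg·m²·rad/s.
Combined I = 0.9130 + 0.8750 = 1.788 kg·m².
ω_f = L / I = 40.81 / 1.788 = 22.83 rad/s.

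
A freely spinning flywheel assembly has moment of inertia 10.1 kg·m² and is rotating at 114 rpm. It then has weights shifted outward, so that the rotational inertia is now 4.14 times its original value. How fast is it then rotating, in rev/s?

ω₂ ≈ 0.459 rev/s

Angular momentum about the spin axis is conserved since the torque about it is zero.
I₂ = 4.14 × 10.1 = 41.81 kg·m².
ω₂ = I₁ω₁ / I₂ = (10.10)(114 rpm) / (41.81) = 27.54 rpm = 0.4589 rev/s.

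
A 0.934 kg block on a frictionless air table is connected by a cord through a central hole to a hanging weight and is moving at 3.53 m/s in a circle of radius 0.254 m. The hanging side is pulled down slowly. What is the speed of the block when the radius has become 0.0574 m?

v₂ ≈ 15.6 m/s

The only horizontal force on the mass is along the cord (radial), so it exerts no torque about the hole and angular momentum m v r is conserved.
v₂ = v₁ r₁ / r₂ = (3.53)(0.254) / (0.0574) = 15.62 m/s.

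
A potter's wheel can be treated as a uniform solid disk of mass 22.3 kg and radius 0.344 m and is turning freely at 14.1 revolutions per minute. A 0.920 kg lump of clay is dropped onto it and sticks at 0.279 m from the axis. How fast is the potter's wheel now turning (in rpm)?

The added mass arrives with no angular momentum about the axis, and any external torque about the axis is negligible, so the system's angular momentum is conserved.
I_p = ½(22.3)(0.344)² = 1.319 kg·m².
Added inertia Σmr² = (0.920)(0.279)² = 0.07161 kg·m²; I_f = 1.319 + 0.07161 = 1.391 kg·m².
ω_f = I_p ω_i / I_f = (1.319)(14.1) / 1.391 = 13.37 rpm.

ω_f ≈ 13.4 rpm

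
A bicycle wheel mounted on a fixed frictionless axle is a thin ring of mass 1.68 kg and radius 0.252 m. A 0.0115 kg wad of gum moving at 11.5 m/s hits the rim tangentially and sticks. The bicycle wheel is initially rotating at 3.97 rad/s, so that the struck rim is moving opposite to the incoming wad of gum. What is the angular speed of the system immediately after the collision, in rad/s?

About the axle the impulsive forces during the collision are internal, so angular momentum about that axis is conserved.
I_p = (1.68)(0.252)² = 0.1067 kg·m². Taking the sense of the wad of gum's angular momentum as positive, L_{wad} = m v R = (0.0115)(11.5)(0.252) = 0.03333 kg·m²/s.
L_i = −I_p ω_p + m v R = −(0.1067)(3.97) + 0.03333 = -0.3902 kg·m²/s.
After sticking, I_f = I_p + m R² = 0.1067 + (0.0115)(0.252)² = 0.1074 kg·m².
ω_f = L_i / I_f = -0.3902 / 0.1074 = -3.633 rad/s.

|ω_f| ≈ 3.63 rad/s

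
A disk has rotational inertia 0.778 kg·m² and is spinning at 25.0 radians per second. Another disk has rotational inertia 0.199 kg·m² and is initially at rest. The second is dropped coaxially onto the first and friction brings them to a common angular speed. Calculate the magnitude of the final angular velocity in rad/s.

No external torque acts about the common axis, so total angular momentum is conserved.
Taking A's sense as positive: L = (0.7780)(25.0) = 19.45 kg·m²·rad/s.
Combined I = 0.7780 + 0.1990 = 0.9770 kg·m².
ω_f = L / I = 19.45 / 0.9770 = 19.91 rad/s.

|ω_f| ≈ 19.9 rad/s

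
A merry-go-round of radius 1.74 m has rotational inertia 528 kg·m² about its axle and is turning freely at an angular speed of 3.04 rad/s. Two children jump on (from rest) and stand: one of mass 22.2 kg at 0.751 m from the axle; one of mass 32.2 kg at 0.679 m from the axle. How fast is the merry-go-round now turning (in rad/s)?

The added mass arrives with no angular momentum about the axle, and any external torque about the axle is negligible, so the system's angular momentum is conserved.
Added inertia Σmr² = (22.2)(0.751)² + (32.2)(0.679)² = 27.37 kg·m²; I_f = 528.0 + 27.37 = 555.4 kg·m².
ω_f = I_p ω_i / I_f = (528.0)(3.04) / 555.4 = 2.890 rad/s.

ω_f ≈ 2.89 rad/s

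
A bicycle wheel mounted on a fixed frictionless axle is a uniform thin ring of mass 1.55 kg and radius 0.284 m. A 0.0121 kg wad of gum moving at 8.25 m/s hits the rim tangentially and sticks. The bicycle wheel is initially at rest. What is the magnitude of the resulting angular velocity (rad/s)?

About the axle the impulsive forces during the collision are internal, so angular momentum about that axis is conserved.
I_p = (1.55)(0.284)² = 0.1250 kg·m². Taking the sense of the wad of gum's angular momentum as positive, L_{wad} = m v R = (0.0121)(8.25)(0.284) = 0.02835 kg·m²/s.
L_i = 0 + 0.02835 = 0.02835 kg·m²/s.
After sticking, I_f = I_p + m R² = 0.1250 + (0.0121)(0.284)² = 0.1260 kg·m².
ω_f = L_i / I_f = 0.02835 / 0.1260 = 0.2250 rad/s.

|ω_f| ≈ 0.225 rad/s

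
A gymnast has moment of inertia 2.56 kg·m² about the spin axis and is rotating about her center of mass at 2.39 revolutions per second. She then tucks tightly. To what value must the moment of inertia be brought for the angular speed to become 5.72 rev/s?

I₂ ≈ 1.07 kg·m²

With no external torque about the axis, L is conserved: I₁ω₁ = I₂ω₂.
I₂ = I₁ω₁ / ω₂ = (2.56)(2.39) / (5.72) = 1.070 kg·m².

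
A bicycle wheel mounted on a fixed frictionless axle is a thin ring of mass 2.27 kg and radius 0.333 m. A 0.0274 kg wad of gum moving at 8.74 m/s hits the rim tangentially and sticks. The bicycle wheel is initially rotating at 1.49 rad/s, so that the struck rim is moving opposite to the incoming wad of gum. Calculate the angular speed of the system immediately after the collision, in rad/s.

|ω_f| ≈ 1.16 rad/s

The axle reaction passes through the axle and exerts no torque about it; angular momentum about the axle is conserved through the impact.
I_p = (2.27)(0.333)² = 0.2517 kg·m². Taking the sense of the wad of gum's angular momentum as positive, L_{wad} = m v R = (0.0274)(8.74)(0.333) = 0.07975 kg·m²/s.
L_i = −I_p ω_p + m v R = −(0.2517)(1.49) + 0.07975 = -0.2953 kg·m²/s.
After sticking, I_f = I_p + m R² = 0.2517 + (0.0274)(0.333)² = 0.2548 kg·m².
ω_f = L_i / I_f = -0.2953 / 0.2548 = -1.159 rad/s.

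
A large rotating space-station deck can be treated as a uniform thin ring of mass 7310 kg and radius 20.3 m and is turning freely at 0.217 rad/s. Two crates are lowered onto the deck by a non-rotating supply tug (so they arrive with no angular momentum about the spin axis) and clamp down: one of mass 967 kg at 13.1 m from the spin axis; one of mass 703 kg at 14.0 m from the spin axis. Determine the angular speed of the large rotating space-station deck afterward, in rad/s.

The added mass arrives with no angular momentum about the spin axis, and any external torque about the spin axis is negligible, so the system's angular momentum is conserved.
I_p = (7310)(20.3)² = 3.012e+06 kg·m².
Added inertia Σmr² = (967)(13.1)² + (703)(14.0)² = 3.037e+05 kg·m²; I_f = 3.012e+06 + 3.037e+05 = 3.316e+06 kg·m².
ω_f = I_p ω_i / I_f = (3.012e+06)(0.217) / 3.316e+06 = 0.1971 rad/s.

ω_f ≈ 0.197 rad/s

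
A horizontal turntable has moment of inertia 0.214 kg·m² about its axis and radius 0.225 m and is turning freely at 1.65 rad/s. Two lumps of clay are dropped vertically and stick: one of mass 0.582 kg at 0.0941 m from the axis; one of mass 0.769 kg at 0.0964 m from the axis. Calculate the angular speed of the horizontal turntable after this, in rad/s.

The added mass arrives with no angular momentum about the axis, and any external torque about the axis is negligible, so the system's angular momentum is conserved.
Added inertia Σmr² = (0.582)(0.0941)² + (0.769)(0.0964)² = 0.01230 kg·m²; I_f = 0.2140 + 0.01230 = 0.2263 kg·m².
ω_f = I_p ω_i / I_f = (0.2140)(1.65) / 0.2263 = 1.560 rad/s.

ω_f ≈ 1.56 rad/s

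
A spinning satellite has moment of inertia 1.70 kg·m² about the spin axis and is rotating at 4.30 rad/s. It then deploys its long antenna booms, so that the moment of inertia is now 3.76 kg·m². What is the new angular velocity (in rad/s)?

Angular momentum about the spin axis is conserved since the torque about it is zero.
ω₂ = I₁ω₁ / I₂ = (1.700)(4.30 rad/s) / (3.760) = 1.944 rad/s.

ω₂ ≈ 1.94 rad/s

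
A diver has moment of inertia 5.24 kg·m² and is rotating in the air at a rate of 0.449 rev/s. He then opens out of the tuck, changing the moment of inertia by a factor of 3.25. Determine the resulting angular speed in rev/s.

ω₂ ≈ 0.138 rev/s

No external torque acts about the spin axis, so angular momentum is conserved.
I₂ = 3.25 × 5.24 = 17.03 kg·m².
ω₂ = I₁ω₁ / I₂ = (5.240)(0.449 rev/s) / (17.03) = 0.1382 rev/s.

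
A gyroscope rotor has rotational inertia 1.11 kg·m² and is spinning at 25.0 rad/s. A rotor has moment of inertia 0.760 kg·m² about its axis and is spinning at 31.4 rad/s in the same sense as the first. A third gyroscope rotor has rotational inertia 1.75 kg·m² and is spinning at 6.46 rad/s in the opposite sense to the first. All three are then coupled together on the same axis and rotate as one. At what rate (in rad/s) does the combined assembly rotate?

No external torque acts about the common axis, so total angular momentum is conserved.
Taking A's sense as positive: L = (1.110)(25.0) + (0.7600)(31.4) − (1.750)(6.46) = 40.31 kg·m²·rad/s.
Combined I = 1.110 + 0.7600 + 1.750 = 3.620 kg·m².
ω_f = L / I = 40.31 / 3.620 = 11.14 rad/s.

|ω_f| ≈ 11.1 rad/s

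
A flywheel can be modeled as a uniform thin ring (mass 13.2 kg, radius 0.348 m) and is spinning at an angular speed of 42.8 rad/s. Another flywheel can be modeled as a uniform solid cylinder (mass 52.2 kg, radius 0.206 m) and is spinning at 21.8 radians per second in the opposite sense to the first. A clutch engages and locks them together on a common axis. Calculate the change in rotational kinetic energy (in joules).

No external torque acts about the common axis, so total angular momentum is conserved.
Moments of inertia: I_A = (13.2)(0.348)² = 1.599 kg·m²; I_B = ½(52.2)(0.206)² = 1.108 kg·m².
Taking A's sense as positive: L = (1.599)(42.8) − (1.108)(21.8) = 44.27 kg·m²·rad/s.
Combined I = 1.599 + 1.108 = 2.706 kg·m².
ω_f = L / I = 44.27 / 2.706 = 16.36 rad/s.
KE_i = ½ΣIω² = 1727 J; KE_f = ½(2.706)(16.36)² = 362.2 J.

ΔKE ≈ -1370 J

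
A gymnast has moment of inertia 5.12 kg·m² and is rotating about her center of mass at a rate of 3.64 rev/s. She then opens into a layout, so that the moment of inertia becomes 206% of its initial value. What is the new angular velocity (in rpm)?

No external torque acts about the spin axis, so angular momentum is conserved.
I₂ = 2.06 × 5.12 = 10.55 kg·m².
ω₂ = I₁ω₁ / I₂ = (5.120)(3.64 rev/s) / (10.55) = 1.767 rev/s = 106.0 rpm.

ω₂ ≈ 106 rpm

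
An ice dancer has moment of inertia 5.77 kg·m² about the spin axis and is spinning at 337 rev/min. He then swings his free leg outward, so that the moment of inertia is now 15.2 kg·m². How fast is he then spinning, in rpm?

ω₂ ≈ 128 rpm

Angular momentum about the spin axis is conserved since the torque about it is zero.
ω₂ = I₁ω₁ / I₂ = (5.770)(337 rpm) / (15.20) = 127.9 rpm.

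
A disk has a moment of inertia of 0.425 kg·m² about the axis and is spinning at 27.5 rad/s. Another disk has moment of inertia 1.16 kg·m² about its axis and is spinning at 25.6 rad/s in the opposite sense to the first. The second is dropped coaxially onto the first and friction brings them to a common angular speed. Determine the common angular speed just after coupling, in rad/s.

|ω_f| ≈ 11.4 rad/s

No external torque acts about the common axis, so total angular momentum is conserved.
Taking A's sense as positive: L = (0.4250)(27.5) − (1.160)(25.6) = -18.01 kg·m²·rad/s.
Combined I = 0.4250 + 1.160 = 1.585 kg·m².
ω_f = L / I = -18.01 / 1.585 = -11.36 rad/s.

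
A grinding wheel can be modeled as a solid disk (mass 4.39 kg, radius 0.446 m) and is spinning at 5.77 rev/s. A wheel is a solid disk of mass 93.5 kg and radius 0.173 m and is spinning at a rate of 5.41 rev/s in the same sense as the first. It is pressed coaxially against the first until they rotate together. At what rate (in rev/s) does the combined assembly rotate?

|ω_f| ≈ 5.50 rev/s

No external torque acts about the common axis, so total angular momentum is conserved.
Moments of inertia: I_A = ½(4.39)(0.446)² = 0.4366 kg·m²; I_B = ½(93.5)(0.173)² = 1.399 kg·m².
Taking A's sense as positive: L = (0.4366)(5.77) + (1.399)(5.41) = 10.09 kg·m²·rev/s.
Combined I = 0.4366 + 1.399 = 1.836 kg·m².
ω_f = L / I = 10.09 / 1.836 = 5.496 rev/s.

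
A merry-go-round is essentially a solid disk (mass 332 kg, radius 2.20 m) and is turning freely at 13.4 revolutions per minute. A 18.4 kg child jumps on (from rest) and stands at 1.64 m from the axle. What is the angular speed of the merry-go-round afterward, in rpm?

No external torque acts about the axle; L_before = L_after.
I_p = ½(332)(2.20)² = 803.4 kg·m².
Added inertia Σmr² = (18.4)(1.64)² = 49.49 kg·m²; I_f = 803.4 + 49.49 = 852.9 kg·m².
ω_f = I_p ω_i / I_f = (803.4)(13.4) / 852.9 = 12.62 rpm.

ω_f ≈ 12.6 rpm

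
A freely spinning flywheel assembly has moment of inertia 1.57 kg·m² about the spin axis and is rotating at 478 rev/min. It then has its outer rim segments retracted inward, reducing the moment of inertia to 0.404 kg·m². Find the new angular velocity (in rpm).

ω₂ ≈ 1860 rpm

Angular momentum about the spin axis is conserved since the torque about it is zero.
ω₂ = I₁ω₁ / I₂ = (1.570)(478 rpm) / (0.4040) = 1858 rpm.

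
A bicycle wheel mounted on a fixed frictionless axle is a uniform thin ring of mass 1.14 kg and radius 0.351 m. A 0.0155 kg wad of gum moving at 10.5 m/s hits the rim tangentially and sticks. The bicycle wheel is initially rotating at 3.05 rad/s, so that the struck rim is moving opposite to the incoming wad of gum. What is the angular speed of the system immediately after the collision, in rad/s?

|ω_f| ≈ 2.61 rad/s

About the axle the impulsive forces during the collision are internal, so angular momentum about that axis is conserved.
I_p = (1.14)(0.351)² = 0.1404 kg·m². Taking the sense of the wad of gum's angular momentum as positive, L_{wad} = m v R = (0.0155)(10.5)(0.351) = 0.05713 kg·m²/s.
L_i = −I_p ω_p + m v R = −(0.1404)(3.05) + 0.05713 = -0.3712 kg·m²/s.
After sticking, I_f = I_p + m R² = 0.1404 + (0.0155)(0.351)² = 0.1424 kg·m².
ω_f = L_i / I_f = -0.3712 / 0.1424 = -2.608 rad/s.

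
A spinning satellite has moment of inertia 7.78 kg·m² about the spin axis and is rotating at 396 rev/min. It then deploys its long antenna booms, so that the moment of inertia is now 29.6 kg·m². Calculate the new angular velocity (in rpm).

ω₂ ≈ 104 rpm

No external torque acts about the spin axis, so angular momentum is conserved.
ω₂ = I₁ω₁ / I₂ = (7.780)(396 rpm) / (29.60) = 104.1 rpm.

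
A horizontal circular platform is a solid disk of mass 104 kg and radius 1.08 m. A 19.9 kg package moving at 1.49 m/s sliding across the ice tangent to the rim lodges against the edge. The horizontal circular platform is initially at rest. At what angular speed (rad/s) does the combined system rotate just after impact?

About the central axle the impulsive forces during the collision are internal, so angular momentum about that axis is conserved.
I_p = ½(104)(1.08)² = 60.65 kg·m². Taking the sense of the package's angular momentum as positive, L_{package} = m v R = (19.9)(1.49)(1.08) = 32.02 kg·m²/s.
L_i = 0 + 32.02 = 32.02 kg·m²/s.
After sticking, I_f = I_p + m R² = 60.65 + (19.9)(1.08)² = 83.86 kg·m².
ω_f = L_i / I_f = 32.02 / 83.86 = 0.3818 rad/s.

|ω_f| ≈ 0.382 rad/s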